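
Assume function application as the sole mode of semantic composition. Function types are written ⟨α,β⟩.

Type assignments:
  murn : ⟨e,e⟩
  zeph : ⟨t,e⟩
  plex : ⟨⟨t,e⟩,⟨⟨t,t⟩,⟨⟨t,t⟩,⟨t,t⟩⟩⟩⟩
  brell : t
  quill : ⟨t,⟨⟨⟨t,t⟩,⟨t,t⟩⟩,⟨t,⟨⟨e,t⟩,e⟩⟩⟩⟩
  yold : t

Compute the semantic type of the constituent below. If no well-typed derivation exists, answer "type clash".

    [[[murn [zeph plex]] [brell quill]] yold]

type clash

[zeph plex]: plex is ⟨⟨t,e⟩,⟨⟨t,t⟩,⟨⟨t,t⟩,⟨t,t⟩⟩⟩⟩, zeph is ⟨t,e⟩; result ⟨⟨t,t⟩,⟨⟨t,t⟩,⟨t,t⟩⟩⟩.
At [murn [zeph plex]]: neither ⟨e,e⟩ nor ⟨⟨t,t⟩,⟨⟨t,t⟩,⟨t,t⟩⟩⟩ can take the other as argument; the node is ill-typed.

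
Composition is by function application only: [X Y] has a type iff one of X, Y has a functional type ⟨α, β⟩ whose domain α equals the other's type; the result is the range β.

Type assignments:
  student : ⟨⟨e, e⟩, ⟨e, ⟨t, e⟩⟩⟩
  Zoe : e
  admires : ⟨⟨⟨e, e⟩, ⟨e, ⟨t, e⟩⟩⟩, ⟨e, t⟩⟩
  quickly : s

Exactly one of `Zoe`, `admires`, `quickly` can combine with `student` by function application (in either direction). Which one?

admires

Zoe : e — no; student wants ⟨e, e⟩, and Zoe wants nothing (atomic).
admires — combines: admires : ⟨⟨⟨e, e⟩, ⟨e, ⟨t, e⟩⟩⟩, ⟨e, t⟩⟩ takes student : ⟨⟨e, e⟩, ⟨e, ⟨t, e⟩⟩⟩ as argument, giving ⟨e, t⟩.
quickly : s — no; student wants ⟨e, e⟩, and quickly wants nothing (atomic).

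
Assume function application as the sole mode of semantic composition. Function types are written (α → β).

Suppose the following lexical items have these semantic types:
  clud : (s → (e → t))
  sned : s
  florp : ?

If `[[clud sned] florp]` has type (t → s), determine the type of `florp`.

((e → t) → (t → s))

For [[clud sned] florp] to have type (t → s) with [clud sned] of type (e → t), florp must be the function: florp : ((e → t) → (t → s)).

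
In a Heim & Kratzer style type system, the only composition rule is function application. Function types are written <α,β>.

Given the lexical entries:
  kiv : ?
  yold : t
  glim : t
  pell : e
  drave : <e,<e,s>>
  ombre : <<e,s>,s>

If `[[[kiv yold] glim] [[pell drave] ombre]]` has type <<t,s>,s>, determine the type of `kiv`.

For [[[kiv yold] glim] [[pell drave] ombre]] to have type <<t,s>,s> with [[pell drave] ombre] of type s, [[kiv yold] glim] must be the function: [[kiv yold] glim] : <s,<<t,s>,s>>.
For [[kiv yold] glim] to have type <s,<<t,s>,s>> with glim of type t, [kiv yold] must be the function: [kiv yold] : <t,<s,<<t,s>,s>>>.
For [kiv yold] to have type <t,<s,<<t,s>,s>>> with yold of type t, kiv must be the function: kiv : <t,<t,<s,<<t,s>,s>>>>.

<t,<t,<s,<<t,s>,s>>>>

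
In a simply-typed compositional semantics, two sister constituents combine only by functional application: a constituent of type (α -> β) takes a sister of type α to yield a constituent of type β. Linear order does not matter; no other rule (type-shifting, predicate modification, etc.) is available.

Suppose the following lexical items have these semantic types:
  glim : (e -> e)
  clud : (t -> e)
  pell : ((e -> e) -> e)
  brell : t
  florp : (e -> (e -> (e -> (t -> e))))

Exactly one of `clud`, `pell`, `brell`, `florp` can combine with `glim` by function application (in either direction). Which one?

clud : (t -> e) — glim needs e; clud needs t; neither fits.
pell — combines: pell : ((e -> e) -> e) takes glim : (e -> e) as argument, giving e.
brell : t — glim needs e; brell needs nothing (atomic); neither fits.
florp : (e -> (e -> (e -> (t -> e)))) — glim needs e; florp needs e; neither fits.

pell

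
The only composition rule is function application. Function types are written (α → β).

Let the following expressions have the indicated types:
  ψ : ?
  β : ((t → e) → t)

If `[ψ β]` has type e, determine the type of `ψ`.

[ψ β] is required to be e. β : ((t → e) → t) cannot yield e as functor, so ψ : (((t → e) → t) → e).

(((t → e) → t) → e)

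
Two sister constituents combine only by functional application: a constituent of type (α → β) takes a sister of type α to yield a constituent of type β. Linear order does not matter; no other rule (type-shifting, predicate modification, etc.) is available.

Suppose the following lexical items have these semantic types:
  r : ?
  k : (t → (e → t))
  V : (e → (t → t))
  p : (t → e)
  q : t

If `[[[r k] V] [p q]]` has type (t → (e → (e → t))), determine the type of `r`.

((t → (e → t)) → ((e → (t → t)) → (e → (t → (e → (e → t))))))

[[[r k] V] [p q]] is required to be (t → (e → (e → t))). [p q] : e cannot yield (t → (e → (e → t))) as functor, so [[r k] V] : (e → (t → (e → (e → t)))).
[[r k] V] is required to be (e → (t → (e → (e → t)))). V : (e → (t → t)) cannot yield (e → (t → (e → (e → t)))) as functor, so [r k] : ((e → (t → t)) → (e → (t → (e → (e → t))))).
[r k] is required to be ((e → (t → t)) → (e → (t → (e → (e → t))))). k : (t → (e → t)) cannot yield ((e → (t → t)) → (e → (t → (e → (e → t))))) as functor, so r : ((t → (e → t)) → ((e → (t → t)) → (e → (t → (e → (e → t)))))).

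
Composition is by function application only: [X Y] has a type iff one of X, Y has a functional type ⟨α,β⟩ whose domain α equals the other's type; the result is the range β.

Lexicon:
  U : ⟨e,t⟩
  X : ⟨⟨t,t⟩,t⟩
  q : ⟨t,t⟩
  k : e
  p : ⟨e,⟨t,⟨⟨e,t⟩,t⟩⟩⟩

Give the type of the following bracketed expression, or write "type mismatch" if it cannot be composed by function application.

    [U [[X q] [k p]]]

t

[X q]: functor X : ⟨⟨t,t⟩,t⟩, argument q : ⟨t,t⟩; result t.
[k p]: functor p : ⟨e,⟨t,⟨⟨e,t⟩,t⟩⟩⟩, argument k : e; result ⟨t,⟨⟨e,t⟩,t⟩⟩.
[[X q] [k p]]: functor [k p] : ⟨t,⟨⟨e,t⟩,t⟩⟩, argument [X q] : t; result ⟨⟨e,t⟩,t⟩.
[U [[X q] [k p]]]: functor [[X q] [k p]] : ⟨⟨e,t⟩,t⟩, argument U : ⟨e,t⟩; result t.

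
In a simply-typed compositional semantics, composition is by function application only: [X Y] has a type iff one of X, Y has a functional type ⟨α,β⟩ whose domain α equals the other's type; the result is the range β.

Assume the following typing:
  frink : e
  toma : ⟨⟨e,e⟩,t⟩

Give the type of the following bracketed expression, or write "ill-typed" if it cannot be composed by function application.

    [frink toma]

ill-typed

[frink toma]: e with ⟨⟨e,e⟩,t⟩ — neither is a function whose domain matches the other; composition fails here.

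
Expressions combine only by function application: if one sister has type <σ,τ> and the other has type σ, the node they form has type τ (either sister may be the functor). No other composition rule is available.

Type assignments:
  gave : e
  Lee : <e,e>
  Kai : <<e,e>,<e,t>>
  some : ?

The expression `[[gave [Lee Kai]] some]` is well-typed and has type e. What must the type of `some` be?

For [[gave [Lee Kai]] some] to have type e with [gave [Lee Kai]] of type t, some must be the function: some : <t,e>.

<t,e>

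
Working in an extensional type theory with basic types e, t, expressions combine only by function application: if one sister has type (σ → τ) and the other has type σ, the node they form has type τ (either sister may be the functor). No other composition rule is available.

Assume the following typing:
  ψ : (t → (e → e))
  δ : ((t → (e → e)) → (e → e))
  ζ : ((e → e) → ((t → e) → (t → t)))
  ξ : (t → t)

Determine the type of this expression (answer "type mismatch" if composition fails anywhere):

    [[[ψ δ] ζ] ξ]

At [ψ δ], δ : ((t → (e → e)) → (e → e)) takes ψ : (t → (e → e)), giving (e → e).
At [[ψ δ] ζ], ζ : ((e → e) → ((t → e) → (t → t))) takes [ψ δ] : (e → e), giving ((t → e) → (t → t)).
[[[ψ δ] ζ] ξ]: ((t → e) → (t → t)) and (t → t) cannot combine by function application — type clash.

type mismatch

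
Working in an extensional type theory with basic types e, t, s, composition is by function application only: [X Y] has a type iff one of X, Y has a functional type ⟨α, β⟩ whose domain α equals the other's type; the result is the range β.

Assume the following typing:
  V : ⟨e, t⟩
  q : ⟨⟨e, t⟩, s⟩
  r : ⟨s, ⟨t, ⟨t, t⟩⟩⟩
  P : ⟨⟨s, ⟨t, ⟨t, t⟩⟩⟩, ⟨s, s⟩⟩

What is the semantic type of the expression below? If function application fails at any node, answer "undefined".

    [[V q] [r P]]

s

[V q]: functor q : ⟨⟨e, t⟩, s⟩, argument V : ⟨e, t⟩; result s.
[r P]: functor P : ⟨⟨s, ⟨t, ⟨t, t⟩⟩⟩, ⟨s, s⟩⟩, argument r : ⟨s, ⟨t, ⟨t, t⟩⟩⟩; result ⟨s, s⟩.
[[V q] [r P]]: functor [r P] : ⟨s, s⟩, argument [V q] : s; result s.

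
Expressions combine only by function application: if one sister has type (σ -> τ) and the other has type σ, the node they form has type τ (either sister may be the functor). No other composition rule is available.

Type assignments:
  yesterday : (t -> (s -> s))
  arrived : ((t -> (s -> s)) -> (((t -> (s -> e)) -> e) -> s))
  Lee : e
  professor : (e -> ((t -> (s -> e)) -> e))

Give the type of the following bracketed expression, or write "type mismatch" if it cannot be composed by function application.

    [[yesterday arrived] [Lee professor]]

s

[yesterday arrived]: functor arrived : ((t -> (s -> s)) -> (((t -> (s -> e)) -> e) -> s)), argument yesterday : (t -> (s -> s)); result (((t -> (s -> e)) -> e) -> s).
[Lee professor]: functor professor : (e -> ((t -> (s -> e)) -> e)), argument Lee : e; result ((t -> (s -> e)) -> e).
[[yesterday arrived] [Lee professor]]: functor [yesterday arrived] : (((t -> (s -> e)) -> e) -> s), argument [Lee professor] : ((t -> (s -> e)) -> e); result s.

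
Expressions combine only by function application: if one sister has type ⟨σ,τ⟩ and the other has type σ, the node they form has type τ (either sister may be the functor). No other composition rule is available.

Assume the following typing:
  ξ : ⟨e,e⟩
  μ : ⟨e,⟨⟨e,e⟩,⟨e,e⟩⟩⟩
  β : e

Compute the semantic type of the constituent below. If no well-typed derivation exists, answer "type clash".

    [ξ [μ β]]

[μ β] — μ of type ⟨e,⟨⟨e,e⟩,⟨e,e⟩⟩⟩ combines with β of type e: type ⟨⟨e,e⟩,⟨e,e⟩⟩.
[ξ [μ β]] — [μ β] of type ⟨⟨e,e⟩,⟨e,e⟩⟩ combines with ξ of type ⟨e,e⟩: type ⟨e,e⟩.

⟨e,e⟩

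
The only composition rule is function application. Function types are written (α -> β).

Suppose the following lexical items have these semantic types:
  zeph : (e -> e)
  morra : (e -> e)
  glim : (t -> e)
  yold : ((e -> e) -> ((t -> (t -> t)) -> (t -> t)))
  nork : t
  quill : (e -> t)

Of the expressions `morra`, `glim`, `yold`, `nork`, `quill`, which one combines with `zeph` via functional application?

yold

morra : (e -> e) — does not combine with zeph.
glim : (t -> e) — does not combine with zeph.
yold — combines: yold : ((e -> e) -> ((t -> (t -> t)) -> (t -> t))) takes zeph : (e -> e) as argument, giving ((t -> (t -> t)) -> (t -> t)).
nork : t — does not combine with zeph.
quill : (e -> t) — does not combine with zeph.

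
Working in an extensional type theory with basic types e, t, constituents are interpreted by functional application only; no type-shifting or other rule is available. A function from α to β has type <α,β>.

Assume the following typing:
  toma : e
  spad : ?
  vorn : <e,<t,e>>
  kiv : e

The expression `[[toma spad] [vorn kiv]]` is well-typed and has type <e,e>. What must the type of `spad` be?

[[toma spad] [vorn kiv]] must have type <e,e>. The sister [vorn kiv] has type <t,e>; that is not a function onto <e,e>, so [toma spad] must be the functor, of type <<t,e>,<e,e>>.
[toma spad] must have type <<t,e>,<e,e>>. The sister toma has type e; that is not a function onto <<t,e>,<e,e>>, so spad must be the functor, of type <e,<<t,e>,<e,e>>>.

<e,<<t,e>,<e,e>>>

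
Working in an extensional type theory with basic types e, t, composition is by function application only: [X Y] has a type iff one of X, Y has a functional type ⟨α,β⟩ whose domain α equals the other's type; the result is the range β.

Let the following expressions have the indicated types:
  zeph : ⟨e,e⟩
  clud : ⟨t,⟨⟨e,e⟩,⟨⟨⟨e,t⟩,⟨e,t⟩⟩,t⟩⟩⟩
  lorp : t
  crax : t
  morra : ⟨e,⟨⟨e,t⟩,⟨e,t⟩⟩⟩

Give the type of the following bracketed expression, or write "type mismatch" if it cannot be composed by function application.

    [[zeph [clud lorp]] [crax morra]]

type mismatch

[clud lorp]: functor clud : ⟨t,⟨⟨e,e⟩,⟨⟨⟨e,t⟩,⟨e,t⟩⟩,t⟩⟩⟩, argument lorp : t; result ⟨⟨e,e⟩,⟨⟨⟨e,t⟩,⟨e,t⟩⟩,t⟩⟩.
[zeph [clud lorp]]: functor [clud lorp] : ⟨⟨e,e⟩,⟨⟨⟨e,t⟩,⟨e,t⟩⟩,t⟩⟩, argument zeph : ⟨e,e⟩; result ⟨⟨⟨e,t⟩,⟨e,t⟩⟩,t⟩.
[crax morra]: t with ⟨e,⟨⟨e,t⟩,⟨e,t⟩⟩⟩ — neither is a function whose domain matches the other; composition fails here.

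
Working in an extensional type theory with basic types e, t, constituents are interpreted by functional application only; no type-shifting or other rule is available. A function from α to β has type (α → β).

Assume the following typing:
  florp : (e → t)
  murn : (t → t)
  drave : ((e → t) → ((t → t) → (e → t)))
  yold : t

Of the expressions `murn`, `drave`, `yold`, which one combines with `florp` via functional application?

drave

murn : (t → t) — neither side's domain matches the other.
drave — combines: drave : ((e → t) → ((t → t) → (e → t))) takes florp : (e → t) as argument, giving ((t → t) → (e → t)).
yold : t — neither side's domain matches the other.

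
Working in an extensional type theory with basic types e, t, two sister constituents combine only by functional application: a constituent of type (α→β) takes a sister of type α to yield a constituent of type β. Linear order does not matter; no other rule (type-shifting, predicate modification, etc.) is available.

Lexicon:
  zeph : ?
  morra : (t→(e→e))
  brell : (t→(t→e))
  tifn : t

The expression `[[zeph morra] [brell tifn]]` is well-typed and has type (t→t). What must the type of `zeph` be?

At [[zeph morra] [brell tifn]] (required: (t→t)): [brell tifn] is (t→e), which is not a function with range (t→t); hence [zeph morra] is the functor — type ((t→e)→(t→t)).
At [zeph morra] (required: ((t→e)→(t→t))): morra is (t→(e→e)), which is not a function with range ((t→e)→(t→t)); hence zeph is the functor — type ((t→(e→e))→((t→e)→(t→t))).

((t→(e→e))→((t→e)→(t→t)))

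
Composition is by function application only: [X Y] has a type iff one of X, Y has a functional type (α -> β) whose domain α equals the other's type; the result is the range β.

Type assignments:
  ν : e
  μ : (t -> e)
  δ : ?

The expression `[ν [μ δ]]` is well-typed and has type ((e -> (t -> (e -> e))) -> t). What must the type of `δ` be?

((t -> e) -> (e -> ((e -> (t -> (e -> e))) -> t)))

At [ν [μ δ]] (required: ((e -> (t -> (e -> e))) -> t)): ν is e, which is not a function with range ((e -> (t -> (e -> e))) -> t); hence [μ δ] is the functor — type (e -> ((e -> (t -> (e -> e))) -> t)).
At [μ δ] (required: (e -> ((e -> (t -> (e -> e))) -> t))): μ is (t -> e), which is not a function with range (e -> ((e -> (t -> (e -> e))) -> t)); hence δ is the functor — type ((t -> e) -> (e -> ((e -> (t -> (e -> e))) -> t))).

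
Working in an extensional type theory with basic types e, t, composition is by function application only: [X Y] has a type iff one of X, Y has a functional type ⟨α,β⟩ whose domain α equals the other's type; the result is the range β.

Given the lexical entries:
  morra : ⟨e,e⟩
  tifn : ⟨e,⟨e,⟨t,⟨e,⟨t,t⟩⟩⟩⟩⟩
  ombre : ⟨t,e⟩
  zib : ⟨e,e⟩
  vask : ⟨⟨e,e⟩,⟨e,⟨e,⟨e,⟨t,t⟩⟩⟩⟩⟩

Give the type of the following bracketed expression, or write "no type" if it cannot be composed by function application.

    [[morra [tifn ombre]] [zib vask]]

no type

[tifn ombre]: ⟨e,⟨e,⟨t,⟨e,⟨t,t⟩⟩⟩⟩⟩ and ⟨t,e⟩ cannot combine by function application — type clash.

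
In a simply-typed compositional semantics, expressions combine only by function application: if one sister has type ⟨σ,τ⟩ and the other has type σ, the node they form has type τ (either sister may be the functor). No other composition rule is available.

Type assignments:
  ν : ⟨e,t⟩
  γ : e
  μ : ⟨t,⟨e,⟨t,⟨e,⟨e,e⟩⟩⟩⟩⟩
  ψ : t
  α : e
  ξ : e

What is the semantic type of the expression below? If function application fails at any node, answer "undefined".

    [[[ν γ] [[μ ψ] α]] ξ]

⟨e,e⟩

[ν γ] — ν of type ⟨e,t⟩ combines with γ of type e: type t.
[μ ψ] — μ of type ⟨t,⟨e,⟨t,⟨e,⟨e,e⟩⟩⟩⟩⟩ combines with ψ of type t: type ⟨e,⟨t,⟨e,⟨e,e⟩⟩⟩⟩.
[[μ ψ] α] — [μ ψ] of type ⟨e,⟨t,⟨e,⟨e,e⟩⟩⟩⟩ combines with α of type e: type ⟨t,⟨e,⟨e,e⟩⟩⟩.
[[ν γ] [[μ ψ] α]] — [[μ ψ] α] of type ⟨t,⟨e,⟨e,e⟩⟩⟩ combines with [ν γ] of type t: type ⟨e,⟨e,e⟩⟩.
[[[ν γ] [[μ ψ] α]] ξ] — [[ν γ] [[μ ψ] α]] of type ⟨e,⟨e,e⟩⟩ combines with ξ of type e: type ⟨e,e⟩.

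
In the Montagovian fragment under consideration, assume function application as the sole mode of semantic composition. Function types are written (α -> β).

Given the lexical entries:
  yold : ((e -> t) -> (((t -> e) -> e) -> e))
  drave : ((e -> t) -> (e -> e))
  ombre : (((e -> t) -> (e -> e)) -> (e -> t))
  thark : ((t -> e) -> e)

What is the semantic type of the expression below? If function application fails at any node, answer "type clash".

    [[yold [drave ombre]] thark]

e

[drave ombre]: (((e -> t) -> (e -> e)) -> (e -> t)) applied to ((e -> t) -> (e -> e)) yields (e -> t).
[yold [drave ombre]]: ((e -> t) -> (((t -> e) -> e) -> e)) applied to (e -> t) yields (((t -> e) -> e) -> e).
[[yold [drave ombre]] thark]: (((t -> e) -> e) -> e) applied to ((t -> e) -> e) yields e.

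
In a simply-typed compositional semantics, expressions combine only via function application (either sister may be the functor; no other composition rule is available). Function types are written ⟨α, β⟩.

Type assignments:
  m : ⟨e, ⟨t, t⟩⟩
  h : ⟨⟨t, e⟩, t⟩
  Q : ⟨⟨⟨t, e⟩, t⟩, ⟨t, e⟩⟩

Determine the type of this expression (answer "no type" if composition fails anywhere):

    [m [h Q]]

[h Q]: Q is ⟨⟨⟨t, e⟩, t⟩, ⟨t, e⟩⟩, h is ⟨⟨t, e⟩, t⟩; result ⟨t, e⟩.
At [m [h Q]]: neither ⟨e, ⟨t, t⟩⟩ nor ⟨t, e⟩ can take the other as argument; the node is ill-typed.

no type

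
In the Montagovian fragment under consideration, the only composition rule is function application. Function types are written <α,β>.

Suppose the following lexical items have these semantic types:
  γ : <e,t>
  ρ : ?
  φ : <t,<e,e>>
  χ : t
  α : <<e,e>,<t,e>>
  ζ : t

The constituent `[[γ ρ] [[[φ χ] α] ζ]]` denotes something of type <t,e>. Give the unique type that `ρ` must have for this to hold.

[[γ ρ] [[[φ χ] α] ζ]] must have type <t,e>. The sister [[[φ χ] α] ζ] has type e; that is not a function onto <t,e>, so [γ ρ] must be the functor, of type <e,<t,e>>.
[γ ρ] must have type <e,<t,e>>. The sister γ has type <e,t>; that is not a function onto <e,<t,e>>, so ρ must be the functor, of type <<e,t>,<e,<t,e>>>.

<<e,t>,<e,<t,e>>>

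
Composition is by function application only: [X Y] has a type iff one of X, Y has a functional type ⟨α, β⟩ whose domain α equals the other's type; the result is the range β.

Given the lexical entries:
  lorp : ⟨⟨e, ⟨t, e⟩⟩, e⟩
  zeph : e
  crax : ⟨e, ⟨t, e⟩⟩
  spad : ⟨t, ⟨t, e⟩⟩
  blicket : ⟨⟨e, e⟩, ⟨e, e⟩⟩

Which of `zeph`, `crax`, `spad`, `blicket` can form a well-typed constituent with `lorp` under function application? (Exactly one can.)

crax

zeph : e — neither side's domain matches the other.
crax — combines: lorp : ⟨⟨e, ⟨t, e⟩⟩, e⟩ takes crax : ⟨e, ⟨t, e⟩⟩ as argument, giving e.
spad : ⟨t, ⟨t, e⟩⟩ — neither side's domain matches the other.
blicket : ⟨⟨e, e⟩, ⟨e, e⟩⟩ — neither side's domain matches the other.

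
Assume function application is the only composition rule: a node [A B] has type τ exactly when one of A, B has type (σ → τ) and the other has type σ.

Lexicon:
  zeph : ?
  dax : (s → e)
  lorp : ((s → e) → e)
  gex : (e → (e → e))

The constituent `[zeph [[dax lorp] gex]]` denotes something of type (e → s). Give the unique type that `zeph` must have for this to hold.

((e → e) → (e → s))

For [zeph [[dax lorp] gex]] to have type (e → s) with [[dax lorp] gex] of type (e → e), zeph must be the function: zeph : ((e → e) → (e → s)).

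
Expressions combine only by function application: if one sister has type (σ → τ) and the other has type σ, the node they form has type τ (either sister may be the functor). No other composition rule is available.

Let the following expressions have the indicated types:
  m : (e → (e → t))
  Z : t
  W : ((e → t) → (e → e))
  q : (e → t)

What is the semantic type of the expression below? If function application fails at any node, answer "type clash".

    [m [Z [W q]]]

type clash

[W q] — W of type ((e → t) → (e → e)) combines with q of type (e → t): type (e → e).
At [Z [W q]]: neither t nor (e → e) can take the other as argument; the node is ill-typed.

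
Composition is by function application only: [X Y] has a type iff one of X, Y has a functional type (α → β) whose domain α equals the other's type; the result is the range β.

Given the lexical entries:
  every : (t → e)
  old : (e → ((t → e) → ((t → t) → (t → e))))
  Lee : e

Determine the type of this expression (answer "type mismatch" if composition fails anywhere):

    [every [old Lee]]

[old Lee]: (e → ((t → e) → ((t → t) → (t → e)))) applied to e yields ((t → e) → ((t → t) → (t → e))).
[every [old Lee]]: ((t → e) → ((t → t) → (t → e))) applied to (t → e) yields ((t → t) → (t → e)).

((t → t) → (t → e))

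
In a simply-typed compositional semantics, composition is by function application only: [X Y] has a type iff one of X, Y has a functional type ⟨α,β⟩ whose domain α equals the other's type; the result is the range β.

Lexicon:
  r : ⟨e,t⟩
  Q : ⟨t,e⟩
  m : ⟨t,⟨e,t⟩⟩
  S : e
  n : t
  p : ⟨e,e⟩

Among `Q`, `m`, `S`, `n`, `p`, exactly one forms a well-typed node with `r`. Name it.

S

Q : ⟨t,e⟩ — r needs e; Q needs t; neither fits.
m : ⟨t,⟨e,t⟩⟩ — r needs e; m needs t; neither fits.
S — combines: r : ⟨e,t⟩ takes S : e as argument, giving t.
n : t — r needs e; n needs nothing (atomic); neither fits.
p : ⟨e,e⟩ — r needs e; p needs e; neither fits.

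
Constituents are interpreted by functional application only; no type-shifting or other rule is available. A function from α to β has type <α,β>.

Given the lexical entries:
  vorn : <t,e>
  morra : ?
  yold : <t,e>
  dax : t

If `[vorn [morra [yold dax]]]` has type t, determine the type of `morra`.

[vorn [morra [yold dax]]] is required to be t. vorn : <t,e> cannot yield t as functor, so [morra [yold dax]] : <<t,e>,t>.
[morra [yold dax]] is required to be <<t,e>,t>. [yold dax] : e cannot yield <<t,e>,t> as functor, so morra : <e,<<t,e>,t>>.

<e,<<t,e>,t>>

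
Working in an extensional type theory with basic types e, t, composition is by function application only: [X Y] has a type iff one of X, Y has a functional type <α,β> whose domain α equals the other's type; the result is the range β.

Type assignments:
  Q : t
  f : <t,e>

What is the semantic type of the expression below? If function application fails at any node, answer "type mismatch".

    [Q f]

[Q f] — f of type <t,e> combines with Q of type t: type e.

e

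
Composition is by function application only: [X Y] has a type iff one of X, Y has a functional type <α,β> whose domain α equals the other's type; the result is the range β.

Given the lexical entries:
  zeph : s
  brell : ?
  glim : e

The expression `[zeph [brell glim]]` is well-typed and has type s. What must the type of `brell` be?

<e,<s,s>>

At [zeph [brell glim]] (required: s): zeph is s, which is not a function with range s; hence [brell glim] is the functor — type <s,s>.
At [brell glim] (required: <s,s>): glim is e, which is not a function with range <s,s>; hence brell is the functor — type <e,<s,s>>.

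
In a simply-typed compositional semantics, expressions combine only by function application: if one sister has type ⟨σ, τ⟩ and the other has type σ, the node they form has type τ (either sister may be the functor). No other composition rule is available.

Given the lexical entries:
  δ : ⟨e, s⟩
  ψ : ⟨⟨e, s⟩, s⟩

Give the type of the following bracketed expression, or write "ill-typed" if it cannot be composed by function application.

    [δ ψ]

s

[δ ψ]: ⟨⟨e, s⟩, s⟩ applied to ⟨e, s⟩ yields s.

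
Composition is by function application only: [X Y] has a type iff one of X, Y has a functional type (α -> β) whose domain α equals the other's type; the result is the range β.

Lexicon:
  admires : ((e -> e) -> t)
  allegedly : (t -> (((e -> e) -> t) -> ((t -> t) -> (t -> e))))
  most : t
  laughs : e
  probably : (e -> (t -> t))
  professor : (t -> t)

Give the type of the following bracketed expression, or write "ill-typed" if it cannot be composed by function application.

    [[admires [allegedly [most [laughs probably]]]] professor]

At [laughs probably], probably : (e -> (t -> t)) takes laughs : e, giving (t -> t).
At [most [laughs probably]], [laughs probably] : (t -> t) takes most : t, giving t.
At [allegedly [most [laughs probably]]], allegedly : (t -> (((e -> e) -> t) -> ((t -> t) -> (t -> e)))) takes [most [laughs probably]] : t, giving (((e -> e) -> t) -> ((t -> t) -> (t -> e))).
At [admires [allegedly [most [laughs probably]]]], [allegedly [most [laughs probably]]] : (((e -> e) -> t) -> ((t -> t) -> (t -> e))) takes admires : ((e -> e) -> t), giving ((t -> t) -> (t -> e)).
At [[admires [allegedly [most [laughs probably]]]] professor], [admires [allegedly [most [laughs probably]]]] : ((t -> t) -> (t -> e)) takes professor : (t -> t), giving (t -> e).

(t -> e)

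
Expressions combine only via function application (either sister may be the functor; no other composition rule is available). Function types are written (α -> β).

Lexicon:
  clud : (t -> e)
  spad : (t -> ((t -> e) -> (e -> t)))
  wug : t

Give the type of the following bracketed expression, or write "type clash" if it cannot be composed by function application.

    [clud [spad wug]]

At [spad wug], spad : (t -> ((t -> e) -> (e -> t))) takes wug : t, giving ((t -> e) -> (e -> t)).
At [clud [spad wug]], [spad wug] : ((t -> e) -> (e -> t)) takes clud : (t -> e), giving (e -> t).

(e -> t)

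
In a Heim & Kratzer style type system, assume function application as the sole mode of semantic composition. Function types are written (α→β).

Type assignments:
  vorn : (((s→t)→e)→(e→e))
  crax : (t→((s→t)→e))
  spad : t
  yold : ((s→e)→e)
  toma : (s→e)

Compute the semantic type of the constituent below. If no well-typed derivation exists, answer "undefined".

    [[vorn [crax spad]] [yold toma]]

e

At [crax spad], crax : (t→((s→t)→e)) takes spad : t, giving ((s→t)→e).
At [vorn [crax spad]], vorn : (((s→t)→e)→(e→e)) takes [crax spad] : ((s→t)→e), giving (e→e).
At [yold toma], yold : ((s→e)→e) takes toma : (s→e), giving e.
At [[vorn [crax spad]] [yold toma]], [vorn [crax spad]] : (e→e) takes [yold toma] : e, giving e.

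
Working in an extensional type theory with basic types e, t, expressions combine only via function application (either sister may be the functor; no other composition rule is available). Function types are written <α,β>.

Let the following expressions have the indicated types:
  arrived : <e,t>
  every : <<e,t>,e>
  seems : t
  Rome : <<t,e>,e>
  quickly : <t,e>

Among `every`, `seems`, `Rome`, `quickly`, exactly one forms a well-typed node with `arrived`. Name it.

every — combines: every : <<e,t>,e> takes arrived : <e,t> as argument, giving e.
seems : t — neither side's domain matches the other.
Rome : <<t,e>,e> — neither side's domain matches the other.
quickly : <t,e> — neither side's domain matches the other.

every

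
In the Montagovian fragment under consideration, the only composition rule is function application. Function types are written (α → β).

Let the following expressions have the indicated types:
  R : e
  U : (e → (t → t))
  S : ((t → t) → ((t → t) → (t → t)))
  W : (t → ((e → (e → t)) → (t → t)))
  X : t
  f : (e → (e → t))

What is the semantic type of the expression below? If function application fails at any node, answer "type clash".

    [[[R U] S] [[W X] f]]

[R U]: (e → (t → t)) applied to e yields (t → t).
[[R U] S]: ((t → t) → ((t → t) → (t → t))) applied to (t → t) yields ((t → t) → (t → t)).
[W X]: (t → ((e → (e → t)) → (t → t))) applied to t yields ((e → (e → t)) → (t → t)).
[[W X] f]: ((e → (e → t)) → (t → t)) applied to (e → (e → t)) yields (t → t).
[[[R U] S] [[W X] f]]: ((t → t) → (t → t)) applied to (t → t) yields (t → t).

(t → t)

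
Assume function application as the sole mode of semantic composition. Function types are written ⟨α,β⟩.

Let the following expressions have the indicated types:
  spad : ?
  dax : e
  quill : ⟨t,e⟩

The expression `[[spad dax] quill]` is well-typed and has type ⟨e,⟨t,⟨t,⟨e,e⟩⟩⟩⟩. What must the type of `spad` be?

[[spad dax] quill] is required to be ⟨e,⟨t,⟨t,⟨e,e⟩⟩⟩⟩. quill : ⟨t,e⟩ cannot yield ⟨e,⟨t,⟨t,⟨e,e⟩⟩⟩⟩ as functor, so [spad dax] : ⟨⟨t,e⟩,⟨e,⟨t,⟨t,⟨e,e⟩⟩⟩⟩⟩.
[spad dax] is required to be ⟨⟨t,e⟩,⟨e,⟨t,⟨t,⟨e,e⟩⟩⟩⟩⟩. dax : e cannot yield ⟨⟨t,e⟩,⟨e,⟨t,⟨t,⟨e,e⟩⟩⟩⟩⟩ as functor, so spad : ⟨e,⟨⟨t,e⟩,⟨e,⟨t,⟨t,⟨e,e⟩⟩⟩⟩⟩⟩.

⟨e,⟨⟨t,e⟩,⟨e,⟨t,⟨t,⟨e,e⟩⟩⟩⟩⟩⟩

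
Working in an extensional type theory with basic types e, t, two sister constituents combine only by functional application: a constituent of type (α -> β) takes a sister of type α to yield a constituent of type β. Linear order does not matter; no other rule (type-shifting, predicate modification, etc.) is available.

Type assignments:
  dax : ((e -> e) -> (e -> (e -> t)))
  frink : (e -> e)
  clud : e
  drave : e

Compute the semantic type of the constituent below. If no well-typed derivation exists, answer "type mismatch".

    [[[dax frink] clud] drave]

[dax frink] — dax of type ((e -> e) -> (e -> (e -> t))) combines with frink of type (e -> e): type (e -> (e -> t)).
[[dax frink] clud] — [dax frink] of type (e -> (e -> t)) combines with clud of type e: type (e -> t).
[[[dax frink] clud] drave] — [[dax frink] clud] of type (e -> t) combines with drave of type e: type t.

t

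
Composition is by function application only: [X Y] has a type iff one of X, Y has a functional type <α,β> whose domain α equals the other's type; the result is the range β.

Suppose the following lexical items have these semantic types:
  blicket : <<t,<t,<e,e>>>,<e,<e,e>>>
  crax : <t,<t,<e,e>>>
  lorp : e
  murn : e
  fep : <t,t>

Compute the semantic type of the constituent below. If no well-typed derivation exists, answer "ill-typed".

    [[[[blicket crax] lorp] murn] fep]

[blicket crax]: <<t,<t,<e,e>>>,<e,<e,e>>> applied to <t,<t,<e,e>>> yields <e,<e,e>>.
[[blicket crax] lorp]: <e,<e,e>> applied to e yields <e,e>.
[[[blicket crax] lorp] murn]: <e,e> applied to e yields e.
[[[[blicket crax] lorp] murn] fep]: e with <t,t> — neither is a function whose domain matches the other; composition fails here.

ill-typed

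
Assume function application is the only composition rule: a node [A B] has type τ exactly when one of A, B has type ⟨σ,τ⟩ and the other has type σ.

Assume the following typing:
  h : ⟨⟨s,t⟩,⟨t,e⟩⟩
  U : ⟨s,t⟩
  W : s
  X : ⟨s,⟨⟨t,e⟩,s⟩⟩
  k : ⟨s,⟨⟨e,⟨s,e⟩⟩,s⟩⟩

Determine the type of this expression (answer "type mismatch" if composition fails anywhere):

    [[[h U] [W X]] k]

⟨⟨e,⟨s,e⟩⟩,s⟩

At [h U], h : ⟨⟨s,t⟩,⟨t,e⟩⟩ takes U : ⟨s,t⟩, giving ⟨t,e⟩.
At [W X], X : ⟨s,⟨⟨t,e⟩,s⟩⟩ takes W : s, giving ⟨⟨t,e⟩,s⟩.
At [[h U] [W X]], [W X] : ⟨⟨t,e⟩,s⟩ takes [h U] : ⟨t,e⟩, giving s.
At [[[h U] [W X]] k], k : ⟨s,⟨⟨e,⟨s,e⟩⟩,s⟩⟩ takes [[h U] [W X]] : s, giving ⟨⟨e,⟨s,e⟩⟩,s⟩.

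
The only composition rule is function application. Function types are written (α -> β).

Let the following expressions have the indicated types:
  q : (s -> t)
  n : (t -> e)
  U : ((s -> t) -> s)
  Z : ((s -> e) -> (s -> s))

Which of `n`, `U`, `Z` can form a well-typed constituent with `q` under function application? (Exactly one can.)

n : (t -> e) — neither side's domain matches the other.
U — combines: U : ((s -> t) -> s) takes q : (s -> t) as argument, giving s.
Z : ((s -> e) -> (s -> s)) — neither side's domain matches the other.

U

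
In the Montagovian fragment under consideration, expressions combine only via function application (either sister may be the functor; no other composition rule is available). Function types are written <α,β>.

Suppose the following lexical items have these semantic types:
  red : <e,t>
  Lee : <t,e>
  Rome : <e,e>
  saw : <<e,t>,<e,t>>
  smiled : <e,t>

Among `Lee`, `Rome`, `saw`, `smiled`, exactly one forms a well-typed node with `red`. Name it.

saw

Lee : <t,e> — neither side's domain matches the other.
Rome : <e,e> — neither side's domain matches the other.
saw — combines: saw : <<e,t>,<e,t>> takes red : <e,t> as argument, giving <e,t>.
smiled : <e,t> — neither side's domain matches the other.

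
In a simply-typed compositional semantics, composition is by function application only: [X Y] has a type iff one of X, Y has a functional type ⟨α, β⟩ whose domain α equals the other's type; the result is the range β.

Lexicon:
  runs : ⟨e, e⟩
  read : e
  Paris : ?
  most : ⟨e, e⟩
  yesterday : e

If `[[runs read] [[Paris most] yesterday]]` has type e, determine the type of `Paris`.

For [[runs read] [[Paris most] yesterday]] to have type e with [runs read] of type e, [[Paris most] yesterday] must be the function: [[Paris most] yesterday] : ⟨e, e⟩.
For [[Paris most] yesterday] to have type ⟨e, e⟩ with yesterday of type e, [Paris most] must be the function: [Paris most] : ⟨e, ⟨e, e⟩⟩.
For [Paris most] to have type ⟨e, ⟨e, e⟩⟩ with most of type ⟨e, e⟩, Paris must be the function: Paris : ⟨⟨e, e⟩, ⟨e, ⟨e, e⟩⟩⟩.

⟨⟨e, e⟩, ⟨e, ⟨e, e⟩⟩⟩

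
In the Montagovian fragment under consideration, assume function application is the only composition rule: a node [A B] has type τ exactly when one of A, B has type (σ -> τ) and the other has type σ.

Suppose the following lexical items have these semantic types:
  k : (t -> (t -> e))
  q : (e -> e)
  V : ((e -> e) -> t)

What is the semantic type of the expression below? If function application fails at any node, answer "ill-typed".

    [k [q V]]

[q V]: V is ((e -> e) -> t), q is (e -> e); result t.
[k [q V]]: k is (t -> (t -> e)), [q V] is t; result (t -> e).

(t -> e)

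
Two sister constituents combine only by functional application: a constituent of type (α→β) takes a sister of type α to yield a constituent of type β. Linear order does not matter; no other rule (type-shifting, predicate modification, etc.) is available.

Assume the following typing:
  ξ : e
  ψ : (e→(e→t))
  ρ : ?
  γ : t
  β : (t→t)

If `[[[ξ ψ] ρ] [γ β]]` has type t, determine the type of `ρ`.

((e→t)→(t→t))

At [[[ξ ψ] ρ] [γ β]] (required: t): [γ β] is t, which is not a function with range t; hence [[ξ ψ] ρ] is the functor — type (t→t).
At [[ξ ψ] ρ] (required: (t→t)): [ξ ψ] is (e→t), which is not a function with range (t→t); hence ρ is the functor — type ((e→t)→(t→t)).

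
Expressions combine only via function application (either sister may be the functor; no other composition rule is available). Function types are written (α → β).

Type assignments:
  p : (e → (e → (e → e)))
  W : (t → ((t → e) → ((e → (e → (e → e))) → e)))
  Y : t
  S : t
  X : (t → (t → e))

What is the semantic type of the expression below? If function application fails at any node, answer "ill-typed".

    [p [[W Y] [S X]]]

e

[W Y]: W is (t → ((t → e) → ((e → (e → (e → e))) → e))), Y is t; result ((t → e) → ((e → (e → (e → e))) → e)).
[S X]: X is (t → (t → e)), S is t; result (t → e).
[[W Y] [S X]]: [W Y] is ((t → e) → ((e → (e → (e → e))) → e)), [S X] is (t → e); result ((e → (e → (e → e))) → e).
[p [[W Y] [S X]]]: [[W Y] [S X]] is ((e → (e → (e → e))) → e), p is (e → (e → (e → e))); result e.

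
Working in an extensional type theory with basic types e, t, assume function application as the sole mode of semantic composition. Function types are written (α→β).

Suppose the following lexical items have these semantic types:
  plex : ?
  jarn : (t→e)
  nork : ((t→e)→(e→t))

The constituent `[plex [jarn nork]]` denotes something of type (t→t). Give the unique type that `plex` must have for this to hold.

For [plex [jarn nork]] to have type (t→t) with [jarn nork] of type (e→t), plex must be the function: plex : ((e→t)→(t→t)).

((e→t)→(t→t))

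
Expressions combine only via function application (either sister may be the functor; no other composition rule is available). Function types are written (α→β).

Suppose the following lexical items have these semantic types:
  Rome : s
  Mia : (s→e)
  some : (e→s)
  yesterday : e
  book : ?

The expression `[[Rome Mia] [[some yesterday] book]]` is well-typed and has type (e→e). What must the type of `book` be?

At [[Rome Mia] [[some yesterday] book]] (required: (e→e)): [Rome Mia] is e, which is not a function with range (e→e); hence [[some yesterday] book] is the functor — type (e→(e→e)).
At [[some yesterday] book] (required: (e→(e→e))): [some yesterday] is s, which is not a function with range (e→(e→e)); hence book is the functor — type (s→(e→(e→e))).

(s→(e→(e→e)))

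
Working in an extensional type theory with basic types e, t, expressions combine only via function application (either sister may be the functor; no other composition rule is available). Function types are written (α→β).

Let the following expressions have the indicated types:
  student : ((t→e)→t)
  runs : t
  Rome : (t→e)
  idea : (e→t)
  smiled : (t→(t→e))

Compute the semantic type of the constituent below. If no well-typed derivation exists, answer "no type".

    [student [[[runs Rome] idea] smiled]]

[runs Rome]: (t→e) applied to t yields e.
[[runs Rome] idea]: (e→t) applied to e yields t.
[[[runs Rome] idea] smiled]: (t→(t→e)) applied to t yields (t→e).
[student [[[runs Rome] idea] smiled]]: ((t→e)→t) applied to (t→e) yields t.

t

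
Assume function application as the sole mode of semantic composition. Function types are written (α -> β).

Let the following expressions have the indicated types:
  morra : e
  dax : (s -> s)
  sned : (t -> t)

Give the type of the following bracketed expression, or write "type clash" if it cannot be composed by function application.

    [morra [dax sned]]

type clash

[dax sned]: (s -> s) with (t -> t) — neither is a function whose domain matches the other; composition fails here.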